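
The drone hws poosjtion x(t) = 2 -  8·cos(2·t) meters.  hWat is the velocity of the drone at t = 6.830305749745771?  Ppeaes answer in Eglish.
We must differentiate our position equation x(t) = 2 - 8·cos(2·t) 1 time. The derivative of position gives velocity: v(t) = 16·sin(2·t). Using v(t) = 16·sin(2·t) and substituting t = 6.830305749745771, we find v = 14.2172845257401.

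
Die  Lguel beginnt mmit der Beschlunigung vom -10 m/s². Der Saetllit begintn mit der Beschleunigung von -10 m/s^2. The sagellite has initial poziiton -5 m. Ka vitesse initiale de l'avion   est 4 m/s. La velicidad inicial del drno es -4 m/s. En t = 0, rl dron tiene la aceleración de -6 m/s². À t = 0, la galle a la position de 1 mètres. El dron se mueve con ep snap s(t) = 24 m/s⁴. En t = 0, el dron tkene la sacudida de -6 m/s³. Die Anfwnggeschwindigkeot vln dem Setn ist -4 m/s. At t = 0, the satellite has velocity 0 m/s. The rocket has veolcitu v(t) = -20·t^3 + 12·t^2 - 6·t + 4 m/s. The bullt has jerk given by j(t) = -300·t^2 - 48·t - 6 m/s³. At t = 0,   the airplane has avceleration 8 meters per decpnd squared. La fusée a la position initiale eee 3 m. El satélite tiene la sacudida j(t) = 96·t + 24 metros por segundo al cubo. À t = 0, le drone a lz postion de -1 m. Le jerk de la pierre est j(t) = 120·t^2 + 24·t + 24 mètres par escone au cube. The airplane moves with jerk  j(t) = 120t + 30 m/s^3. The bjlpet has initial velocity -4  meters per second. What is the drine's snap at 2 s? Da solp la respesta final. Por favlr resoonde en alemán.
Die Antwort ist 24.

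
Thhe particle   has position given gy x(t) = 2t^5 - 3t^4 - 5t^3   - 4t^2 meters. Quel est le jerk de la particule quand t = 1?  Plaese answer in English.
To solve this, we need to take 3 derivatives of our position equation x(t) = 2·t^5 - 3·t^4 - 5·t^3 - 4·t^2. Taking d/dt of x(t), we find v(t) = 10·t^4 - 12·t^3 - 15·t^2 - 8·t. Differentiating velocity, we get acceleration: a(t) = 40·t^3 - 36·t^2 - 30·t - 8. The derivative of acceleration gives jerk: j(t) = 120·t^2 - 72·t - 30. We have jerk j(t) = 120·t^2 - 72·t - 30. Substituting t = 1: j(1) = 18.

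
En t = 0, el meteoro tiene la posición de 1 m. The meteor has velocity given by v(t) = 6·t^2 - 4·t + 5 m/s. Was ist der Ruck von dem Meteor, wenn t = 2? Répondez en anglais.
Starting from velocity v(t) = 6·t^2 - 4·t + 5, we take 2 derivatives. The derivative of velocity gives acceleration: a(t) = 12·t - 4. The derivative of acceleration gives jerk: j(t) = 12. From the given jerk equation j(t) = 12, we substitute t = 2 to get j = 12.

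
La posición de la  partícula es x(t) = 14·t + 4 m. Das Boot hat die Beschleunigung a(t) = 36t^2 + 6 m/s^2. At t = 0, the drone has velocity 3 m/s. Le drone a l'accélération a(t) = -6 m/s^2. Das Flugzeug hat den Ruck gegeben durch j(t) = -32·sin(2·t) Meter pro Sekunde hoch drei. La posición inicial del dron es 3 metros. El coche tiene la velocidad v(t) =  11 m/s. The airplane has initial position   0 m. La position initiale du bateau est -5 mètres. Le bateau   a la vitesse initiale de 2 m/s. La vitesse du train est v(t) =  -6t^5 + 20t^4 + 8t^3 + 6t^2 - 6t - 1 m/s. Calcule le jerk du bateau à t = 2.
Nous devons dériver notre équation de l'accélération a(t) = 36·t^2 + 6 1 fois. En prenant d/dt de a(t), nous trouvons j(t) = 72·t. De l'équation du jerk j(t) = 72·t, nous substituons t = 2 pour obtenir j = 144.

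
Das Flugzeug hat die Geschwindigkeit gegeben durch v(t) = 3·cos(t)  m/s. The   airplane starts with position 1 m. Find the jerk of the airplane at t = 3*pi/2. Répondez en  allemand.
Ausgehend von der Geschwindigkeit v(t) = 3·cos(t), nehmen wir 2 Ableitungen. Mit d/dt von v(t) finden wir a(t) = -3·sin(t). Die Ableitung von der Beschleunigung ergibt den Ruck: j(t) = -3·cos(t). Wir haben den Ruck j(t) = -3·cos(t). Durch Einsetzen von t = 3*pi/2: j(3*pi/2) = 0.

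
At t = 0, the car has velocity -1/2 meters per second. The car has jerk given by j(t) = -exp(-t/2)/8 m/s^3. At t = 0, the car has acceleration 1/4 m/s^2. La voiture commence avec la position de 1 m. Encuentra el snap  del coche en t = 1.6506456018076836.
Para resolver esto, necesitamos tomar 1 derivada de nuestra ecuación de la sacudida j(t) = -exp(-t/2)/8. Tomando d/dt de j(t), encontramos s(t) = exp(-t/2)/16. Usando s(t) = exp(-t/2)/16 y sustituyendo t = 1.6506456018076836, encontramos s = 0.0273808470401854.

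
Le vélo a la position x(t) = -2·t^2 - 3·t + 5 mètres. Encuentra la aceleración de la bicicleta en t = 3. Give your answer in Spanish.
Debemos derivar nuestra ecuación de la posición x(t) = -2·t^2 - 3·t + 5 2 veces. Derivando la posición, obtenemos la velocidad: v(t) = -4·t - 3. Derivando la velocidad, obtenemos la aceleración: a(t) = -4. Usando a(t) = -4 y sustituyendo t = 3, encontramos a = -4.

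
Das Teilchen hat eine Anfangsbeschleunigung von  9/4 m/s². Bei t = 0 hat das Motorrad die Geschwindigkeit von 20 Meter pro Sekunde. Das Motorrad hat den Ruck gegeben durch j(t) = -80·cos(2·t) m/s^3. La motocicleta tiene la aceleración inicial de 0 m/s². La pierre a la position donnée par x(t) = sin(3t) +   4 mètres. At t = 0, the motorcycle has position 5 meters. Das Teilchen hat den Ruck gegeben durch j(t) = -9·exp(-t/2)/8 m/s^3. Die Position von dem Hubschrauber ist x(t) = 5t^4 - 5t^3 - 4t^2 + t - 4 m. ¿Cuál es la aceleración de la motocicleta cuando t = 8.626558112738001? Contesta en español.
Necesitamos integrar nuestra ecuación de la sacudida j(t) = -80·cos(2·t) 1 vez. Integrando la sacudida y usando la condición inicial a(0) = 0, obtenemos a(t) = -40·sin(2·t). Usando a(t) = -40·sin(2·t) y sustituyendo t = 8.626558112738001, encontramos a = 39.9868490729270.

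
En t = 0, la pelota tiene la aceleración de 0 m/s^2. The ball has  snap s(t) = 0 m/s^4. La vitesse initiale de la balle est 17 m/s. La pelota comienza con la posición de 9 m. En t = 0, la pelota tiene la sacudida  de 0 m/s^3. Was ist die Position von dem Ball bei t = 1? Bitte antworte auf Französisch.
En partant du snap s(t) = 0, nous prenons 4 primitives. En prenant ∫s(t)dt et en appliquant j(0) = 0, nous trouvons j(t) = 0. En intégrant le jerk et en utilisant la condition initiale a(0) = 0, nous obtenons a(t) = 0. L'intégrale de l'accélération est la vitesse. En utilisant v(0) = 17, nous obtenons v(t) = 17. En prenant ∫v(t)dt et en appliquant x(0) = 9, nous trouvons x(t) = 17·t + 9. Nous avons la position x(t) = 17·t + 9. En substituant t = 1: x(1) = 26.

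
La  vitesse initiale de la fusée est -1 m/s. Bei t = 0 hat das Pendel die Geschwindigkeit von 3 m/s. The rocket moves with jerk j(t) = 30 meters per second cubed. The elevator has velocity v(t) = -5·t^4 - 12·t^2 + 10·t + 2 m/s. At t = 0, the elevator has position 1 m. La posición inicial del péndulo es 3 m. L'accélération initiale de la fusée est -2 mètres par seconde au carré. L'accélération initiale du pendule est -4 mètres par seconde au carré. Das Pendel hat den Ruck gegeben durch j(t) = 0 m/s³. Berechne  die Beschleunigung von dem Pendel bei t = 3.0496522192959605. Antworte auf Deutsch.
Um dies zu lösen, müssen wir 1 Integral unserer Gleichung für den Ruck j(t) = 0 finden. Mit ∫j(t)dt und Anwendung von a(0) = -4, finden wir a(t) = -4. Mit a(t) = -4 und Einsetzen von t = 3.0496522192959605, finden wir a = -4.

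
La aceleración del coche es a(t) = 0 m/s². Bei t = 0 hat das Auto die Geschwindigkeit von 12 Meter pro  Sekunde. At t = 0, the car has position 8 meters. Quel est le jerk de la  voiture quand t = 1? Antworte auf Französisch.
Pour résoudre ceci, nous devons prendre 1 dérivée de notre équation de l'accélération a(t) = 0. En prenant d/dt de a(t), nous trouvons j(t) = 0. De l'équation du jerk j(t) = 0, nous substituons t = 1 pour obtenir j = 0.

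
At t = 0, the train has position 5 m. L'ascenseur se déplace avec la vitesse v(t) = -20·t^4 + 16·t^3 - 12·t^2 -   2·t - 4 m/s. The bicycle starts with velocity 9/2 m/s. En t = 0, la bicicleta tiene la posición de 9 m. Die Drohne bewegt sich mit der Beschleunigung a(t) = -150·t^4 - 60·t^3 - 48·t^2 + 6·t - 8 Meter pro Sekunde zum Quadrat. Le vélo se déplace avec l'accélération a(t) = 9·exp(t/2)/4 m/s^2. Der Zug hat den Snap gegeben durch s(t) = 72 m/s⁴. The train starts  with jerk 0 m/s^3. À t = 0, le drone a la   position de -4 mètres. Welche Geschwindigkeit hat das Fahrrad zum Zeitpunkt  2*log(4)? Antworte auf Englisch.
To find the answer, we compute 1 antiderivative of a(t) = 9·exp(t/2)/4. The antiderivative of acceleration is velocity. Using v(0) = 9/2, we get v(t) = 9·exp(t/2)/2. We have velocity v(t) = 9·exp(t/2)/2. Substituting t = 2*log(4): v(2*log(4)) = 18.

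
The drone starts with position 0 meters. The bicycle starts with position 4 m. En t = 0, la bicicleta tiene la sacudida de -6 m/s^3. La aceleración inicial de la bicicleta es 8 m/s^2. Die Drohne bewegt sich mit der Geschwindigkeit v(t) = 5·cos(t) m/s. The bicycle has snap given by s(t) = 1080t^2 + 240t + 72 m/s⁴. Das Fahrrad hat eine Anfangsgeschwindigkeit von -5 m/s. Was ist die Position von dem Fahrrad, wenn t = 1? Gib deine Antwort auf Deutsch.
Wir müssen unsere Gleichung für den Snap s(t) = 1080·t^2 + 240·t + 72 4-mal integrieren. Die Stammfunktion von dem Snap ist der Ruck. Mit j(0) = -6 erhalten wir j(t) = 360·t^3 + 120·t^2 + 72·t - 6. Die Stammfunktion von dem Ruck ist die Beschleunigung. Mit a(0) = 8 erhalten wir a(t) = 90·t^4 + 40·t^3 + 36·t^2 - 6·t + 8. Mit ∫a(t)dt und Anwendung von v(0) = -5, finden wir v(t) = 18·t^5 + 10·t^4 + 12·t^3 - 3·t^2 + 8·t - 5. Die Stammfunktion von der Geschwindigkeit ist die Position. Mit x(0) = 4 erhalten wir x(t) = 3·t^6 + 2·t^5 + 3·t^4 - t^3 + 4·t^2 - 5·t + 4. Wir haben die Position x(t) = 3·t^6 + 2·t^5 + 3·t^4 - t^3 + 4·t^2 - 5·t + 4. Durch Einsetzen von t = 1: x(1) = 10.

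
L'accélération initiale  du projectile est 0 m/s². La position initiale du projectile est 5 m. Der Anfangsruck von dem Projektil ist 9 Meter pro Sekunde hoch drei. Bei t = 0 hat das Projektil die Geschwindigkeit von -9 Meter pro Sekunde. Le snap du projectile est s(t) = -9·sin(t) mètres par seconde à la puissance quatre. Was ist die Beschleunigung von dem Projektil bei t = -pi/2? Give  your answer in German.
Wir müssen unsere Gleichung für den Snap s(t) = -9·sin(t) 2-mal integrieren. Die Stammfunktion von dem Snap, mit j(0) = 9, ergibt den Ruck: j(t) = 9·cos(t). Das Integral von dem Ruck, mit a(0) = 0, ergibt die Beschleunigung: a(t) = 9·sin(t). Mit a(t) = 9·sin(t) und Einsetzen von t = -pi/2, finden wir a = -9.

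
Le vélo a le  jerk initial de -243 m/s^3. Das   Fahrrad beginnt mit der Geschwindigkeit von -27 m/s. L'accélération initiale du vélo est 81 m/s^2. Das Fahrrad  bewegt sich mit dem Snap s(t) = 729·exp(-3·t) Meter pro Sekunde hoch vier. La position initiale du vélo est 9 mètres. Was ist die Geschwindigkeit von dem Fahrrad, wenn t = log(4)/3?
Ausgehend von dem Snap s(t) = 729·exp(-3·t), nehmen wir 3 Stammfunktionen. Das Integral von dem Snap, mit j(0) = -243, ergibt den Ruck: j(t) = -243·exp(-3·t). Durch Integration von dem Ruck und Verwendung der Anfangsbedingung a(0) = 81, erhalten wir a(t) = 81·exp(-3·t). Das Integral von der Beschleunigung, mit v(0) = -27, ergibt die Geschwindigkeit: v(t) = -27·exp(-3·t). Wir haben die Geschwindigkeit v(t) = -27·exp(-3·t). Durch Einsetzen von t = log(4)/3: v(log(4)/3) = -27/4.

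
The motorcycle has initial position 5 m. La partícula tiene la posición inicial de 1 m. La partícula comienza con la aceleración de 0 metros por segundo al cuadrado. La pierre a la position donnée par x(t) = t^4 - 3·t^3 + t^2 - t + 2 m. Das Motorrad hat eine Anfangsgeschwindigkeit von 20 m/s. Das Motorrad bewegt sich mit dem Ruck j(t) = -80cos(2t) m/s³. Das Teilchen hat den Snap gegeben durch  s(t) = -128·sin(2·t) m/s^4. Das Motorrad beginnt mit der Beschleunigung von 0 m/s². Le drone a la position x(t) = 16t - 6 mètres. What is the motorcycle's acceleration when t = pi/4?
We must find the antiderivative of our jerk equation j(t) = -80·cos(2·t) 1 time. Integrating jerk and using the initial condition a(0) = 0, we get a(t) = -40·sin(2·t). We have acceleration a(t) = -40·sin(2·t). Substituting t = pi/4: a(pi/4) = -40.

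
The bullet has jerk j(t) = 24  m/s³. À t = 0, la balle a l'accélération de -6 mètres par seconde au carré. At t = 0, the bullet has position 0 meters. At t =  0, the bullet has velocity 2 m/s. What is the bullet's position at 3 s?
To find the answer, we compute 3 antiderivatives of j(t) = 24. Taking ∫j(t)dt and applying a(0) = -6, we find a(t) = 24·t - 6. Taking ∫a(t)dt and applying v(0) = 2, we find v(t) = 12·t^2 - 6·t + 2. Taking ∫v(t)dt and applying x(0) = 0, we find x(t) = 4·t^3 - 3·t^2 + 2·t. Using x(t) = 4·t^3 - 3·t^2 + 2·t and substituting t = 3, we find x = 87.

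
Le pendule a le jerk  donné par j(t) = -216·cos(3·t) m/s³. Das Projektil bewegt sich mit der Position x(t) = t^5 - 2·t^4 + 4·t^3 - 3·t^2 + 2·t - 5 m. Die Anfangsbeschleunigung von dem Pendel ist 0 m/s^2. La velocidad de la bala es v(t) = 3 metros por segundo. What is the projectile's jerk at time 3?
We must differentiate our position equation x(t) = t^5 - 2·t^4 + 4·t^3 - 3·t^2 + 2·t - 5 3 times. Taking d/dt of x(t), we find v(t) = 5·t^4 - 8·t^3 + 12·t^2 - 6·t + 2. Differentiating velocity, we get acceleration: a(t) = 20·t^3 - 24·t^2 + 24·t - 6. Taking d/dt of a(t), we find j(t) = 60·t^2 - 48·t + 24. Using j(t) = 60·t^2 - 48·t + 24 and substituting t = 3, we find j = 420.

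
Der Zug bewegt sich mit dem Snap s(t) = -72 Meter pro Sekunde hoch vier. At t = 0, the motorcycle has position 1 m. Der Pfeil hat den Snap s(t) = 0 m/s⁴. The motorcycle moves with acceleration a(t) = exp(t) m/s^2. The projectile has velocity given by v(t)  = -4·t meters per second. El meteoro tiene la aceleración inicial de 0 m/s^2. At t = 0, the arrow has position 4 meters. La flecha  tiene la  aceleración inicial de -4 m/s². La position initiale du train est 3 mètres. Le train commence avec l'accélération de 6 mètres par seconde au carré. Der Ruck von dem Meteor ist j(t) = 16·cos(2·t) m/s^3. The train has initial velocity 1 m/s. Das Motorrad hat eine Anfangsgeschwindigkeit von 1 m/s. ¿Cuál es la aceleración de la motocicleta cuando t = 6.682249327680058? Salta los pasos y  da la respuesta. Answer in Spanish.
En t = 6.682249327680058, a = 798.112310626304.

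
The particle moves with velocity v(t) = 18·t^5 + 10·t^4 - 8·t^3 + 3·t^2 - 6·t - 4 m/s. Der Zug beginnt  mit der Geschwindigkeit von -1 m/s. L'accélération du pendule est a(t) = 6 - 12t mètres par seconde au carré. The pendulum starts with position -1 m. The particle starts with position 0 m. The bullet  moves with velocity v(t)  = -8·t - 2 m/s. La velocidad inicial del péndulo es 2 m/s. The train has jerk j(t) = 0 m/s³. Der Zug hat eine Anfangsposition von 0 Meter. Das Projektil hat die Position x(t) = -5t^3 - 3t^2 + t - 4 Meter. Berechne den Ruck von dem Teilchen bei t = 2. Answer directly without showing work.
Bei t = 2, j = 3270.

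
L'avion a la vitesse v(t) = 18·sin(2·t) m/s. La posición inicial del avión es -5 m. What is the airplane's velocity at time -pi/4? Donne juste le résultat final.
v(-pi/4) = -18.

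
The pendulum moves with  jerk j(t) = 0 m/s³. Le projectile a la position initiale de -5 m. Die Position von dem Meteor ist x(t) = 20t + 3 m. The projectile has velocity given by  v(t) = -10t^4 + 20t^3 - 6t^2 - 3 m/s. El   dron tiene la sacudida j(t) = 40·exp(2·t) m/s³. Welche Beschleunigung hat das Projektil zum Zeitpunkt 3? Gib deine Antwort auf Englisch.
We must differentiate our velocity equation v(t) = -10·t^4 + 20·t^3 - 6·t^2 - 3 1 time. Differentiating velocity, we get acceleration: a(t) = -40·t^3 + 60·t^2 - 12·t. From the given acceleration equation a(t) = -40·t^3 + 60·t^2 - 12·t, we substitute t = 3 to get a = -576.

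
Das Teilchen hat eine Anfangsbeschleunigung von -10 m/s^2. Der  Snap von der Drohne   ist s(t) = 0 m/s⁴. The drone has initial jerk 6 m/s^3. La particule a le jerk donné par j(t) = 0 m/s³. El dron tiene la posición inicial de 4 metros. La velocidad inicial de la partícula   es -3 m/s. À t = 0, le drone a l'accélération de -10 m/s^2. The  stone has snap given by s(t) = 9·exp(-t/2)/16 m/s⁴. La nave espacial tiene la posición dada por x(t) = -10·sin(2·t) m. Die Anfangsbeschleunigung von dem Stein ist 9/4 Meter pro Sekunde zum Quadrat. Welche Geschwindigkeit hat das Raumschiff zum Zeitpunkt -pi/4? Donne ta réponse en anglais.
Starting from position x(t) = -10·sin(2·t), we take 1 derivative. Differentiating position, we get velocity: v(t) = -20·cos(2·t). Using v(t) = -20·cos(2·t) and substituting t = -pi/4, we find v = 0.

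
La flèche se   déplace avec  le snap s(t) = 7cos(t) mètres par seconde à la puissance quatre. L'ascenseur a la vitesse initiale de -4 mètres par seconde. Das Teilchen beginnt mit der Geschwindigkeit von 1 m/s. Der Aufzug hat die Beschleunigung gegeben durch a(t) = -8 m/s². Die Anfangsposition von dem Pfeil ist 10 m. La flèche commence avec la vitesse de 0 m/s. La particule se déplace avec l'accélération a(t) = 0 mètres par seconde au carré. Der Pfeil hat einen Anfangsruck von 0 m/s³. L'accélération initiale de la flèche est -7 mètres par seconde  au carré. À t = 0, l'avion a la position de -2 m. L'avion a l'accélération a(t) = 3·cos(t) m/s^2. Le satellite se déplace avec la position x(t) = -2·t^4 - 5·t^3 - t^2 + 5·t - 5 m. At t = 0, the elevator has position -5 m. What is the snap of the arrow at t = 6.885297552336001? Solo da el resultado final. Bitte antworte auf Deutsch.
Bei t = 6.885297552336001, s = 5.76898777922192.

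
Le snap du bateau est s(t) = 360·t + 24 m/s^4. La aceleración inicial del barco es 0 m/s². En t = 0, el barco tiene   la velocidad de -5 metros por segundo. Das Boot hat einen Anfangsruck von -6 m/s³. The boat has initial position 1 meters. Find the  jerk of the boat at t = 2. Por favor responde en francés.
En partant du snap s(t) = 360·t + 24, nous prenons 1 primitive. L'intégrale du snap est le jerk. En utilisant j(0) = -6, nous obtenons j(t) = 180·t^2 + 24·t - 6. De l'équation du jerk j(t) = 180·t^2 + 24·t - 6, nous substituons t = 2 pour obtenir j = 762.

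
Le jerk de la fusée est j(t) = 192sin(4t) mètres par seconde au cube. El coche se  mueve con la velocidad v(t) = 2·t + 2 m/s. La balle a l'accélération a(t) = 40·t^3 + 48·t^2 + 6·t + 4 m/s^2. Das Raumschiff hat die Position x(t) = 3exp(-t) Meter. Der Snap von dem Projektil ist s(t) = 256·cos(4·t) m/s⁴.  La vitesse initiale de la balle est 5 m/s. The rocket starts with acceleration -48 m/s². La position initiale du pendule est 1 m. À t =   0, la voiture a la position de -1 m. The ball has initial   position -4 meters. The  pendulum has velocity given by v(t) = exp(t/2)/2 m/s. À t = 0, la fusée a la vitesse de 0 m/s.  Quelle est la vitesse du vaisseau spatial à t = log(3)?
Nous devons dériver notre équation de la position x(t) = 3·exp(-t) 1 fois. En dérivant la position, nous obtenons la vitesse: v(t) = -3·exp(-t). Nous avons la vitesse v(t) = -3·exp(-t). En substituant t = log(3): v(log(3)) = -1.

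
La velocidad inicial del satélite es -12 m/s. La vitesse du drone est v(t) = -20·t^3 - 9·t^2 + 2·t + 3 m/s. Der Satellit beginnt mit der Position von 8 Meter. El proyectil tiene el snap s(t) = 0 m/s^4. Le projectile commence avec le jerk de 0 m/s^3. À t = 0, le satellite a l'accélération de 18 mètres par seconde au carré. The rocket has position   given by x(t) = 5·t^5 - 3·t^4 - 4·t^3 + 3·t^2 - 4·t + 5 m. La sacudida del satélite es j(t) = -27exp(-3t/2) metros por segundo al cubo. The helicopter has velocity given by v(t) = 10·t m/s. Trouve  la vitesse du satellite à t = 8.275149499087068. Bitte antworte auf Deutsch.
Ausgehend von dem Ruck j(t) = -27·exp(-3·t/2), nehmen wir 2 Stammfunktionen. Das Integral von dem Ruck ist die Beschleunigung. Mit a(0) = 18 erhalten wir a(t) = 18·exp(-3·t/2). Das Integral von der Beschleunigung, mit v(0) = -12, ergibt die Geschwindigkeit: v(t) = -12·exp(-3·t/2). Aus der Gleichung für die Geschwindigkeit v(t) = -12·exp(-3·t/2), setzen wir t = 8.275149499087068 ein und erhalten v = -0.0000487981771716584.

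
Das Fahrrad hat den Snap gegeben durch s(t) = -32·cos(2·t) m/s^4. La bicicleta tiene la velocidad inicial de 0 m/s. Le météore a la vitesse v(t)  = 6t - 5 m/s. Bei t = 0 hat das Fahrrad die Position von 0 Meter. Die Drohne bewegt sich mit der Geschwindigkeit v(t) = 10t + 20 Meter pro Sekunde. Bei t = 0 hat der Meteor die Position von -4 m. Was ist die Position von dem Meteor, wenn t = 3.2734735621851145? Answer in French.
Nous devons intégrer notre équation de la vitesse v(t) = 6·t - 5 1 fois. La primitive de la vitesse est la position. En utilisant x(0) = -4, nous obtenons x(t) = 3·t^2 - 5·t - 4. De l'équation de la position x(t) = 3·t^2 - 5·t - 4, nous substituons t = 3.2734735621851145 pour obtenir x = 11.7795196760491.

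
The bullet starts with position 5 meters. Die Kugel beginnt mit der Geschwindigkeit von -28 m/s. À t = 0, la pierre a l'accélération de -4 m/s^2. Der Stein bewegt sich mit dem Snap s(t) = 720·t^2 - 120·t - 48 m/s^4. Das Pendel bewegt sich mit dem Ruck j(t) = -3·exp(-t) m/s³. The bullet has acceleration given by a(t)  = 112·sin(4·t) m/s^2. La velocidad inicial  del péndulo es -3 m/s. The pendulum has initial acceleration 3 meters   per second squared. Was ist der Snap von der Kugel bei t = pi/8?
Um dies zu lösen, müssen wir 2 Ableitungen unserer Gleichung für die Beschleunigung a(t) = 112·sin(4·t) nehmen. Durch Ableiten von der Beschleunigung erhalten wir den Ruck: j(t) = 448·cos(4·t). Durch Ableiten von dem Ruck erhalten wir den Snap: s(t) = -1792·sin(4·t). Mit s(t) = -1792·sin(4·t) und Einsetzen von t = pi/8, finden wir s = -1792.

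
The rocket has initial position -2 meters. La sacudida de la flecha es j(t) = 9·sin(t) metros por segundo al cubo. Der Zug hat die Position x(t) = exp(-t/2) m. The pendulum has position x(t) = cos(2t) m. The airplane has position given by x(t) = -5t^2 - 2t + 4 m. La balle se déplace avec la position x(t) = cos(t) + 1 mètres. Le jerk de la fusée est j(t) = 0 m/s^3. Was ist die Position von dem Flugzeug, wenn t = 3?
Wir haben die Position x(t) = -5·t^2 - 2·t + 4. Durch Einsetzen von t = 3: x(3) = -47.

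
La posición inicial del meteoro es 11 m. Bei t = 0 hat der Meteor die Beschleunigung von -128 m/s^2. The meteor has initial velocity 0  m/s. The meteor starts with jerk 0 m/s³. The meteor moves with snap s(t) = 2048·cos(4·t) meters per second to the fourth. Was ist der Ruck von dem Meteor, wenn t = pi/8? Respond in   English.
We need to integrate our snap equation s(t) = 2048·cos(4·t) 1 time. The integral of snap is jerk. Using j(0) = 0, we get j(t) = 512·sin(4·t). From the given jerk equation j(t) = 512·sin(4·t), we substitute t = pi/8 to get j = 512.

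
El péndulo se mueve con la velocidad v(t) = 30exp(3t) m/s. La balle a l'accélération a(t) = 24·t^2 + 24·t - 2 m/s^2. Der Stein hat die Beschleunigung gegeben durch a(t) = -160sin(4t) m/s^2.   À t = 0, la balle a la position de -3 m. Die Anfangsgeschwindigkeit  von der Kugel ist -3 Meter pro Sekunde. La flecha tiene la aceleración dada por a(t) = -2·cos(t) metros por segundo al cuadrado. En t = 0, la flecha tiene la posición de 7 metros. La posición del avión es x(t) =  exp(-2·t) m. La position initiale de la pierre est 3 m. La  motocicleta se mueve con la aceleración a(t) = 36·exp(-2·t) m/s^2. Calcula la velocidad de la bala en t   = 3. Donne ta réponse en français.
Nous devons intégrer notre équation de l'accélération a(t) = 24·t^2 + 24·t - 2 1 fois. La primitive de l'accélération est la vitesse. En utilisant v(0) = -3, nous obtenons v(t) = 8·t^3 + 12·t^2 - 2·t - 3. Nous avons la vitesse v(t) = 8·t^3 + 12·t^2 - 2·t - 3. En substituant t = 3: v(3) = 315.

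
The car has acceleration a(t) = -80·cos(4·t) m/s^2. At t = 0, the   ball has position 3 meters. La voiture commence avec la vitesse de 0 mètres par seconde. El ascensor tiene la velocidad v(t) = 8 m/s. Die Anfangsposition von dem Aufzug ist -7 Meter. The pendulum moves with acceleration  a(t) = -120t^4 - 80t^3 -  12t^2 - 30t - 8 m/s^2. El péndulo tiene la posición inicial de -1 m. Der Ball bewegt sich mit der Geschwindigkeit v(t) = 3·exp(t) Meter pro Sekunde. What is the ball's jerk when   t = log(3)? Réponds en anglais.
To solve this, we need to take 2 derivatives of our velocity equation v(t) = 3·exp(t). The derivative of velocity gives acceleration: a(t) = 3·exp(t). The derivative of acceleration gives jerk: j(t) = 3·exp(t). We have jerk j(t) = 3·exp(t). Substituting t = log(3): j(log(3)) = 9.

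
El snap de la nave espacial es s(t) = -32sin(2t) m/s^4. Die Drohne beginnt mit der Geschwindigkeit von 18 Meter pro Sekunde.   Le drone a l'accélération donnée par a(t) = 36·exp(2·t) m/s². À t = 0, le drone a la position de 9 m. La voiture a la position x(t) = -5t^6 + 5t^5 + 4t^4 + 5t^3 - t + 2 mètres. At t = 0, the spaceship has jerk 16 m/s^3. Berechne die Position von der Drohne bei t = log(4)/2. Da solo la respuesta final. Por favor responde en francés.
À t = log(4)/2, x = 36.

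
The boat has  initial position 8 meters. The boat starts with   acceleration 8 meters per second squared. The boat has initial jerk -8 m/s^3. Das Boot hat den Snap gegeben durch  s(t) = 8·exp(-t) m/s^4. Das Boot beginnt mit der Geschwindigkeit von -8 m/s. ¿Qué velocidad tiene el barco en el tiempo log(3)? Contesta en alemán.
Wir müssen unsere Gleichung für den Snap s(t) = 8·exp(-t) 3-mal integrieren. Das Integral von dem Snap, mit j(0) = -8, ergibt den Ruck: j(t) = -8·exp(-t). Die Stammfunktion von dem Ruck, mit a(0) = 8, ergibt die Beschleunigung: a(t) = 8·exp(-t). Das Integral von der Beschleunigung, mit v(0) = -8, ergibt die Geschwindigkeit: v(t) = -8·exp(-t). Aus der Gleichung für die Geschwindigkeit v(t) = -8·exp(-t), setzen wir t = log(3) ein und erhalten v = -8/3.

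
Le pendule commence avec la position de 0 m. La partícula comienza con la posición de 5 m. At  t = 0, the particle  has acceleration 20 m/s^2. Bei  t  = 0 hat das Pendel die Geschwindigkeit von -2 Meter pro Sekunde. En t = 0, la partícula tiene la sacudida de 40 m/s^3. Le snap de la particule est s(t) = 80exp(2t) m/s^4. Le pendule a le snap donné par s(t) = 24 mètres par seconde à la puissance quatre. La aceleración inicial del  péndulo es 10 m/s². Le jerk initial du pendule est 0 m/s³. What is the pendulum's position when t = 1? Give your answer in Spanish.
Para resolver esto, necesitamos tomar 4 antiderivadas de nuestra ecuación del snap s(t) = 24. La antiderivada del snap es la sacudida. Usando j(0) = 0, obtenemos j(t) = 24·t. La antiderivada de la sacudida, con a(0) = 10, da la aceleración: a(t) = 12·t^2 + 10. La integral de la aceleración es la velocidad. Usando v(0) = -2, obtenemos v(t) = 4·t^3 + 10·t - 2. La integral de la velocidad es la posición. Usando x(0) = 0, obtenemos x(t) = t^4 + 5·t^2 - 2·t. Tenemos la posición x(t) = t^4 + 5·t^2 - 2·t. Sustituyendo t = 1: x(1) = 4.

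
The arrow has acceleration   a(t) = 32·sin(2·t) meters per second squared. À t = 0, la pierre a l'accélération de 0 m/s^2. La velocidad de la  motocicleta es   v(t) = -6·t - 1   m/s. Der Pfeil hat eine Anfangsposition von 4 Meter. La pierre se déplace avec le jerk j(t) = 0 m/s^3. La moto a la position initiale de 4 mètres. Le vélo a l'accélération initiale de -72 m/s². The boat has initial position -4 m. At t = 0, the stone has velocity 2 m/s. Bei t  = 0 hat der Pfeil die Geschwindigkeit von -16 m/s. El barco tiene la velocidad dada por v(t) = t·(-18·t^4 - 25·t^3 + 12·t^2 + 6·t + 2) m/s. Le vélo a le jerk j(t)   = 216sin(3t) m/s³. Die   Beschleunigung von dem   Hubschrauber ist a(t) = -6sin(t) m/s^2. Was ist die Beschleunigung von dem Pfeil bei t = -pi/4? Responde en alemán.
Aus der Gleichung für die Beschleunigung a(t) = 32·sin(2·t), setzen wir t = -pi/4 ein und erhalten a = -32.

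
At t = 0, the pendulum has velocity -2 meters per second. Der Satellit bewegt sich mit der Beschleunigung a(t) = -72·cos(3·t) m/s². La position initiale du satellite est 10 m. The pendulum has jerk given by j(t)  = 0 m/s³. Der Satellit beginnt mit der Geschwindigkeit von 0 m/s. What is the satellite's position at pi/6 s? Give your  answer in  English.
To find the answer, we compute 2 antiderivatives of a(t) = -72·cos(3·t). Integrating acceleration and using the initial condition v(0) = 0, we get v(t) = -24·sin(3·t). Taking ∫v(t)dt and applying x(0) = 10, we find x(t) = 8·cos(3·t) + 2. From the given position equation x(t) = 8·cos(3·t) + 2, we substitute t = pi/6 to get x = 2.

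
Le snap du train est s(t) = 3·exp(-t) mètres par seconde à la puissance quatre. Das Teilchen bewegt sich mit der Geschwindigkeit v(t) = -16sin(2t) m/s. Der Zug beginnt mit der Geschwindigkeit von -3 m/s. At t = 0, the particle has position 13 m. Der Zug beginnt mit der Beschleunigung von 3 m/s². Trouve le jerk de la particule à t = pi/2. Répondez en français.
Pour résoudre ceci, nous devons prendre 2 dérivées de notre équation de la vitesse v(t) = -16·sin(2·t). En dérivant la vitesse, nous obtenons l'accélération: a(t) = -32·cos(2·t). En dérivant l'accélération, nous obtenons le jerk: j(t) = 64·sin(2·t). Nous avons le jerk j(t) = 64·sin(2·t). En substituant t = pi/2: j(pi/2) = 0.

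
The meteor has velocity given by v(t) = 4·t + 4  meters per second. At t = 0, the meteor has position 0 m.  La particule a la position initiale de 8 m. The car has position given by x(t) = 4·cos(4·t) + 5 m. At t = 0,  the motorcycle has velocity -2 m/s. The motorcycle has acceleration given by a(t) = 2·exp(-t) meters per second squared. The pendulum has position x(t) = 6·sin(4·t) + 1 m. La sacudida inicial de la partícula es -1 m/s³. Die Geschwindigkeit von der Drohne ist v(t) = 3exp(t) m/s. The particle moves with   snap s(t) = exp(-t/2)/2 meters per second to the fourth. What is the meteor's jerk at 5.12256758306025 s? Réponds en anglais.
Starting from velocity v(t) = 4·t + 4, we take 2 derivatives. Taking d/dt of v(t), we find a(t) = 4. Taking d/dt of a(t), we find j(t) = 0. Using j(t) = 0 and substituting t = 5.12256758306025, we find j = 0.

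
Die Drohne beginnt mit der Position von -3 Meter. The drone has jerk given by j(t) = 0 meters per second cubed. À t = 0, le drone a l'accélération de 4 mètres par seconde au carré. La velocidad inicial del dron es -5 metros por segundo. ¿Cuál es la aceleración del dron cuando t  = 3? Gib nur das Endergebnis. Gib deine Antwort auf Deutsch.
Die Beschleunigung bei t = 3 ist a = 4.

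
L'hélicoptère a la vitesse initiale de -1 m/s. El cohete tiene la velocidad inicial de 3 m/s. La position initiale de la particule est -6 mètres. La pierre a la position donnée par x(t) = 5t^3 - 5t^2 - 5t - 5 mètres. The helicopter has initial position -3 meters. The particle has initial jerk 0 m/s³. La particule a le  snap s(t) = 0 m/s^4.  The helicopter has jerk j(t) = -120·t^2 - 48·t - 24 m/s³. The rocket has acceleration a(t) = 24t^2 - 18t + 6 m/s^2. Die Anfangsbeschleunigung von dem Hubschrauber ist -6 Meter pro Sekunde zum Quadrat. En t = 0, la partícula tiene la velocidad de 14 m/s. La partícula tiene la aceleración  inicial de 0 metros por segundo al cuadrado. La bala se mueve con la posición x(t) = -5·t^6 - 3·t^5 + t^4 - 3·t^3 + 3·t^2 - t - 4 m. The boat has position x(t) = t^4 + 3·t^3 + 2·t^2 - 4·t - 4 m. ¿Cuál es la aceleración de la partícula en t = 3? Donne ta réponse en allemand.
Um dies zu lösen, müssen wir 2 Stammfunktionen unserer Gleichung für den Snap s(t) = 0 finden. Mit ∫s(t)dt und Anwendung von j(0) = 0, finden wir j(t) = 0. Das Integral von dem Ruck, mit a(0) = 0, ergibt die Beschleunigung: a(t) = 0. Mit a(t) = 0 und Einsetzen von t = 3, finden wir a = 0.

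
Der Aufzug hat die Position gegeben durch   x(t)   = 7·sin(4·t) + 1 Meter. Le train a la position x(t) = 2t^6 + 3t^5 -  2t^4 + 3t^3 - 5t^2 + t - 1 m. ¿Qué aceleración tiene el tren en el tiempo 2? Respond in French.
En partant de la position x(t) = 2·t^6 + 3·t^5 - 2·t^4 + 3·t^3 - 5·t^2 + t - 1, nous prenons 2 dérivées. La dérivée de la position donne la vitesse: v(t) = 12·t^5 + 15·t^4 - 8·t^3 + 9·t^2 - 10·t + 1. La dérivée de la vitesse donne l'accélération: a(t) = 60·t^4 + 60·t^3 - 24·t^2 + 18·t - 10. De l'équation de l'accélération a(t) = 60·t^4 + 60·t^3 - 24·t^2 + 18·t - 10, nous substituons t = 2 pour obtenir a = 1370.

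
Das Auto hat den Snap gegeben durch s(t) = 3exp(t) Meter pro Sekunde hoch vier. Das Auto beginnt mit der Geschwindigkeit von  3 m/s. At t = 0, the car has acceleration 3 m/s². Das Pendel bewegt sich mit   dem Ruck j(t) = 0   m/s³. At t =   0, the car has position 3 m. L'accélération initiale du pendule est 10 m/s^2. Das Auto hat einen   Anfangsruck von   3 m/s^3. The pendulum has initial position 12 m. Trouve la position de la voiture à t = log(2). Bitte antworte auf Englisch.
We must find the antiderivative of our snap equation s(t) = 3·exp(t) 4 times. The integral of snap is jerk. Using j(0) = 3, we get j(t) = 3·exp(t). Integrating jerk and using the initial condition a(0) = 3, we get a(t) = 3·exp(t). Taking ∫a(t)dt and applying v(0) = 3, we find v(t) = 3·exp(t). The integral of velocity is position. Using x(0) = 3, we get x(t) = 3·exp(t). Using x(t) = 3·exp(t) and substituting t = log(2), we find x = 6.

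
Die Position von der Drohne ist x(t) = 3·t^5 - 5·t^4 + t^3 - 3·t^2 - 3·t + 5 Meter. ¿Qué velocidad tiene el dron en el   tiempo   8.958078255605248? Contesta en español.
Partiendo de la posición x(t) = 3·t^5 - 5·t^4 + t^3 - 3·t^2 - 3·t + 5, tomamos 1 derivada. Derivando la posición, obtenemos la velocidad: v(t) = 15·t^4 - 20·t^3 + 3·t^2 - 6·t - 3. De la ecuación de la velocidad v(t) = 15·t^4 - 20·t^3 + 3·t^2 - 6·t - 3, sustituimos t = 8.958078255605248 para obtener v = 82400.9000124219.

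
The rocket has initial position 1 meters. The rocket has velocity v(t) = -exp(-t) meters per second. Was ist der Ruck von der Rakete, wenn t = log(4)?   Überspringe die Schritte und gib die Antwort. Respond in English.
At t = log(4), j = -1/4.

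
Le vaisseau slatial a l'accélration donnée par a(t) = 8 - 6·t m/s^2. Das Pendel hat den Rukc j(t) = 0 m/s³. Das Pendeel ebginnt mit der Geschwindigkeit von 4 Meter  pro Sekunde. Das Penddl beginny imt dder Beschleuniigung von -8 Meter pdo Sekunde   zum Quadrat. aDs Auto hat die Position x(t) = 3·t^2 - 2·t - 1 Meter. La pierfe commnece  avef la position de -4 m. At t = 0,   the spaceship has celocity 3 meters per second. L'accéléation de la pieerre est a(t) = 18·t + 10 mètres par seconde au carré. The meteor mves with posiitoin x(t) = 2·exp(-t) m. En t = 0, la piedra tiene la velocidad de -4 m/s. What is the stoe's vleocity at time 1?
To solve this, we need to take 1 integral of our acceleration equation a(t) = 18·t + 10. Finding the antiderivative of a(t) and using v(0) = -4: v(t) = 9·t^2 + 10·t - 4. We have velocity v(t) = 9·t^2 + 10·t - 4. Substituting t = 1: v(1) = 15.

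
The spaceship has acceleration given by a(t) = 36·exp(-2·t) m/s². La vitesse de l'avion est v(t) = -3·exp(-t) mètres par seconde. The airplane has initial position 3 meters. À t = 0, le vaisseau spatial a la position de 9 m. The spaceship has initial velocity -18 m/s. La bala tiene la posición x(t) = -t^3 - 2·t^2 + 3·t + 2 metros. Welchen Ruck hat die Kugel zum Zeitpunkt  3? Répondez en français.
Pour résoudre ceci, nous devons prendre 3 dérivées de notre équation de la position x(t) = -t^3 - 2·t^2 + 3·t + 2. En dérivant la position, nous obtenons la vitesse: v(t) = -3·t^2 - 4·t + 3. En prenant d/dt de v(t), nous trouvons a(t) = -6·t - 4. En prenant d/dt de a(t), nous trouvons j(t) = -6. De l'équation du jerk j(t) = -6, nous substituons t = 3 pour obtenir j = -6.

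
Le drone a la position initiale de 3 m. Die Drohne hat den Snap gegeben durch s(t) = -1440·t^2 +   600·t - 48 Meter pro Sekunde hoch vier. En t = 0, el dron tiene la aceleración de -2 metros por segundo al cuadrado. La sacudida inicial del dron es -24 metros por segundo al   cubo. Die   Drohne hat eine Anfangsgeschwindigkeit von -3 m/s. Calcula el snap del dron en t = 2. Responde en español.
De la ecuación del snap s(t) = -1440·t^2 + 600·t - 48, sustituimos t = 2 para obtener s = -4608.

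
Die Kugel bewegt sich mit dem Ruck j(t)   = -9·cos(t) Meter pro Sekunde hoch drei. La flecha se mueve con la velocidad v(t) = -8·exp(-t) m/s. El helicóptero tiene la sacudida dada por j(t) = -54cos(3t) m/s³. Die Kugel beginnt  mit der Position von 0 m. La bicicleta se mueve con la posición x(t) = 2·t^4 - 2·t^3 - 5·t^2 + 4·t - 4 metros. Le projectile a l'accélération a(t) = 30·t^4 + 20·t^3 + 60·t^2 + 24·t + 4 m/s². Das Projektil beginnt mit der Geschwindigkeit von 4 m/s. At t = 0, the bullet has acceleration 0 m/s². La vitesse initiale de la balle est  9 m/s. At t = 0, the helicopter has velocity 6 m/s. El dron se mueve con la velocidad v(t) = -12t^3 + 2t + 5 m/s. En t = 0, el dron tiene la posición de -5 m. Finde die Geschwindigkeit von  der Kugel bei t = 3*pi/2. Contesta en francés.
Nous devons intégrer notre équation du jerk j(t) = -9·cos(t) 2 fois. La primitive du jerk est l'accélération. En utilisant a(0) = 0, nous obtenons a(t) = -9·sin(t). En intégrant l'accélération et en utilisant la condition initiale v(0) = 9, nous obtenons v(t) = 9·cos(t). En utilisant v(t) = 9·cos(t) et en substituant t = 3*pi/2, nous trouvons v = 0.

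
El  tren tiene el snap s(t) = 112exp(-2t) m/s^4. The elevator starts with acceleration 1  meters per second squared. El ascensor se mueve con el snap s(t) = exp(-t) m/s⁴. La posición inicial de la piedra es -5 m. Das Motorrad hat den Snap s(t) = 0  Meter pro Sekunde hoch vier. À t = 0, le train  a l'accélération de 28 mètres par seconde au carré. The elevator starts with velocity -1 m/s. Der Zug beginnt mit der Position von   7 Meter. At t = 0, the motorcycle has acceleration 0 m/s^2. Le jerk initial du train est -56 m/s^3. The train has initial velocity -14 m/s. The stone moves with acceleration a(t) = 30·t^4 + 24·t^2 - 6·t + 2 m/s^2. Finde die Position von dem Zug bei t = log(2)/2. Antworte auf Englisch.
We must find the antiderivative of our snap equation s(t) = 112·exp(-2·t) 4 times. Finding the integral of s(t) and using j(0) = -56: j(t) = -56·exp(-2·t). Finding the integral of j(t) and using a(0) = 28: a(t) = 28·exp(-2·t). Finding the integral of a(t) and using v(0) = -14: v(t) = -14·exp(-2·t). Finding the integral of v(t) and using x(0) = 7: x(t) = 7·exp(-2·t). From the given position equation x(t) = 7·exp(-2·t), we substitute t = log(2)/2 to get x = 7/2.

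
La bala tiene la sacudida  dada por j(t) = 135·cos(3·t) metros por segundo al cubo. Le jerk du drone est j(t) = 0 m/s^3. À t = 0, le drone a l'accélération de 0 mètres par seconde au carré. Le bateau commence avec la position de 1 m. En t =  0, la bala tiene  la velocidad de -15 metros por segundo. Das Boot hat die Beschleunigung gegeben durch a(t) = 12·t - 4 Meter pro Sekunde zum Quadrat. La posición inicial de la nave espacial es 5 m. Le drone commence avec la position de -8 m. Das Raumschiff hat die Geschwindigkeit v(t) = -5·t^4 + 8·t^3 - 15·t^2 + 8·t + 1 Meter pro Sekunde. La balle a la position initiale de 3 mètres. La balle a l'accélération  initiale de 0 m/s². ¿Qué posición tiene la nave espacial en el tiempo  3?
Para resolver esto, necesitamos tomar 1 integral de nuestra ecuación de la velocidad v(t) = -5·t^4 + 8·t^3 - 15·t^2 + 8·t + 1. La integral de la velocidad, con x(0) = 5, da la posición: x(t) = -t^5 + 2·t^4 - 5·t^3 + 4·t^2 + t + 5. Tenemos la posición x(t) = -t^5 + 2·t^4 - 5·t^3 + 4·t^2 + t + 5. Sustituyendo t = 3: x(3) = -172.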